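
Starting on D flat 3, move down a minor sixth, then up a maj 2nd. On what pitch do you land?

G 2

A minor sixth down from Db3 is F2.
F2 up a major second → G2 (2 semitones).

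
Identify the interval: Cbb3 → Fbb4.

C to F spans four letter names (C-D-E-F), plus an octave, so the interval is some kind of eleventh.
The perfect eleventh spans 17 semitones, and Cbb3 to Fbb4 is exactly 17 semitones — so this is a perfect eleventh.
(Equivalently, a compound perfect fourth: a perfect fourth plus an octave.)

perfect 11th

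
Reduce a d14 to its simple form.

Each octave removed subtracts seven from the number: 14 − 7 = 7.
That makes a diminished fourteenth a compound diminished seventh — an octave plus a diminished seventh.

d7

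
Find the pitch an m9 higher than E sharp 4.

F sharp 5

The ninth's letter: E up two letter names plus an octave → F.
A minor ninth spans 13 semitones, so from E#4 the target pitch is F#5.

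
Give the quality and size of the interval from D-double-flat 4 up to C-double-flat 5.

D to C spans seven letter names (D-E-F-G-A-B-C): a seventh.
Dbb4 to Cbb5 is 10 semitones, a half step short of the major seventh (11), so this is minor.

minor seventh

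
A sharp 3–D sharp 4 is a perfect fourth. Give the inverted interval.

The rule of nine gives the new number: 9 − 4 = 5, so a fourth becomes a fifth.
The quality also flips — perfect stays perfect — giving a perfect fifth.

perfect 5th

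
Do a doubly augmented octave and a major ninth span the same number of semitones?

A doubly augmented octave = 14 semitones = a major ninth; enharmonically equal.

Yes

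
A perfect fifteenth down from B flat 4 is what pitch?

A fifteenth keeps the letter name B, two octaves down from B.
Moving 24 semitones down from Bb4 (the size of a perfect fifteenth) reaches Bb2.

B flat 2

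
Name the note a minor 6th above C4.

Counting six letter names up from C lands on A.
A minor sixth is 8 semitones; 8 semitones up from C4 gives Ab4.

Ab4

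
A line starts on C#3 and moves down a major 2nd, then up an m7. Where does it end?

C#3 down a major second → B2 (2 semitones).
A minor seventh up from B2 is A3.

A3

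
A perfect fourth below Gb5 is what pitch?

Db5

The fourth takes the letter from G down to D.
A perfect fourth is 5 semitones; 5 semitones down from Gb5 gives Db5.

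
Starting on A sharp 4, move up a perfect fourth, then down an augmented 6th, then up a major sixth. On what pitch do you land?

A#4 up a perfect fourth → D#5 (5 semitones).
An augmented sixth down from D#5 is F4.
A major sixth up from F4 is D5.

D 5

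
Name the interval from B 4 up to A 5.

minor seventh

B to A spans seven letter names (B-C-D-E-F-G-A), so the interval is some kind of seventh.
At 10 semitones, B4→A5 falls one short of a major seventh: minor.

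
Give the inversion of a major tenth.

First reduce the compound major tenth to its simple form, a major third.
Interval numbers invert to sum to nine: 3 + 6 = 9, so a third inverts to a sixth.
And major becomes minor under inversion, so we get a minor sixth.

minor 6th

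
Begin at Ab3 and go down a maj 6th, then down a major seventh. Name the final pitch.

Dbb2

Ab3 down a major sixth → Cb3 (9 semitones).
A major seventh down from Cb3 is Dbb2.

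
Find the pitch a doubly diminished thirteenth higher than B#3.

Gb5

Counting six letter names plus an octave up from B lands on G.
A doubly diminished thirteenth is 18 semitones; 18 semitones up from B#3 gives Gb5.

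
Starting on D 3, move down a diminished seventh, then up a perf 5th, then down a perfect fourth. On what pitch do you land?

F double-sharp 2

A diminished seventh down from D3 is E#2.
Up a perfect fifth from E#2: B#2 (7 semitones up).
Down a perfect fourth from B#2: F##2 (5 semitones down).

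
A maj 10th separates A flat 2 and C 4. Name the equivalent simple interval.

Take out an octave (7 from the number): 10 − 7 = 3.
So a major tenth is an octave plus a major third. The quality is unchanged.

major 3rd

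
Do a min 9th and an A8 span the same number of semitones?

Yes

A minor ninth spans 13 semitones, and an augmented octave also spans 13 semitones — they're enharmonic.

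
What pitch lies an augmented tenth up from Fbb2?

The tenth's letter: F up three letter names plus an octave → A.
Moving 17 semitones up from Fbb2 (the size of an augmented tenth) reaches Ab3.

Ab3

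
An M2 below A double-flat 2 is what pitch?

The second takes the letter from A down to G.
A major second spans 2 semitones, so from Abb2 the target pitch is Gbb2.

G double-flat 2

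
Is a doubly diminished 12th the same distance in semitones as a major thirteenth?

No

17 semitones (doubly diminished twelfth) vs 21 semitones (major thirteenth): not equal.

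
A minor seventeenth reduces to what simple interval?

m3

Take out 2 octaves (14 from the number): 17 − 14 = 3.
That makes a minor seventeenth a compound minor third — 2 octaves plus a minor third.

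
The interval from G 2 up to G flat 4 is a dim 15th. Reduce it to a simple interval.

Take out an octave (7 from the number): 15 − 7 = 8.
So a diminished fifteenth is an octave plus a diminished octave. The quality is unchanged.

d8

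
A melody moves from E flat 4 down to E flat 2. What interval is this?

Descending from Eb4 to Eb2 is the same interval as ascending Eb2 to Eb4.
E to E is the same letter name, plus 2 octaves — that makes it a fifteenth of some quality.
Eb2 to Eb4 is 24 semitones, matching the perfect fifteenth exactly, so the quality is perfect.
(Equivalently, a compound perfect octave: a perfect octave plus an octave.)

P15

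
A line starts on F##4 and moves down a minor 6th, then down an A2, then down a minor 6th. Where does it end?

A minor sixth down from F##4 is A##3.
A##3 down an augmented second → G#3 (3 semitones).
Down a minor sixth from G#3: B#2 (8 semitones down).

B#2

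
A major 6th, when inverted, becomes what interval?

Inverted interval numbers add to nine, so a sixth pairs with a third (6 + 3 = 9).
The quality also flips — major becomes minor — giving a minor third.

minor 3rd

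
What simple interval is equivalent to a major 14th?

Subtracting seven from the interval number removes an octave: 14 − 7 = 7.
That makes a major fourteenth a compound major seventh — an octave plus a major seventh.

M7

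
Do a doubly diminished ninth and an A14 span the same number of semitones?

A doubly diminished ninth is 11 semitones but an augmented fourteenth is 24 semitones — different sizes.

No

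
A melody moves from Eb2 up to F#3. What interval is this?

augmented ninth

E to F spans two letter names (E-F), plus an octave, so the interval is some kind of ninth.
A major ninth would be 14 semitones; Eb2 to F#3 is 15, one semitone wider, so the interval is augmented.
(Equivalently, a compound augmented second: an augmented second plus an octave.)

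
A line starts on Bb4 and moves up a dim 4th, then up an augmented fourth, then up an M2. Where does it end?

A diminished fourth up from Bb4 is Ebb5.
An augmented fourth up from Ebb5 is Ab5.
Up a major second from Ab5: Bb5 (2 semitones up).

Bb5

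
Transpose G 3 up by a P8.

G 4

The letter stays G (same as the start), shifted an octave up.
A perfect octave spans 12 semitones, so from G3 the target pitch is G4.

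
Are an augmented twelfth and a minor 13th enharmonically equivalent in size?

Yes

An augmented twelfth spans 20 semitones, and a minor thirteenth also spans 20 semitones — they're enharmonic.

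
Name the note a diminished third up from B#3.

The third takes the letter from B up to D.
A diminished third is 2 semitones; 2 semitones up from B#3 gives D4.

D4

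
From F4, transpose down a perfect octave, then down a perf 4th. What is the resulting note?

F4 down a perfect octave → F3 (12 semitones).
A perfect fourth down from F3 is C3.

C3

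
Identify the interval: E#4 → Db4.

doubly augmented second

Descending from E#4 to Db4 is the same interval as ascending Db4 to E#4.
D to E spans two letter names (D-E): a second.
A major second would be 2 semitones; Db4 to E#4 is 4, two semitones wider, so the interval is doubly augmented.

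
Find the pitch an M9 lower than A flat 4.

G flat 3

The ninth's letter: A down two letter names plus an octave → G.
Moving 14 semitones down from Ab4 (the size of a major ninth) reaches Gb3.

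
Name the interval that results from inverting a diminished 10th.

First reduce the compound diminished tenth to its simple form, a diminished third.
The rule of nine gives the new number: 9 − 3 = 6, so a third becomes a sixth.
Quality inverts too: diminished becomes augmented. That makes the inversion an augmented sixth.

augmented sixth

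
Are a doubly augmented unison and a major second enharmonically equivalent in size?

Yes

Both span 2 semitones: a doubly augmented unison and a major second are the same chromatic distance.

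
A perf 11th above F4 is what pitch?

Bb5

The eleventh's letter: F up four letter names plus an octave → B.
A perfect eleventh spans 17 semitones, so from F4 the target pitch is Bb5.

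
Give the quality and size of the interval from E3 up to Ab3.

diminished fourth

E to A spans four letter names (E-F-G-A): a fourth.
E3 to Ab3 spans 4 semitones — one semitone narrower than the perfect fourth (5) — giving a diminished fourth.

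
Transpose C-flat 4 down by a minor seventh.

Counting seven letter names down from C lands on D.
A minor seventh is 10 semitones; 10 semitones down from Cb4 gives Db3.

D-flat 3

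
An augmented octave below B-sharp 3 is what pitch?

B 2

An octave keeps the letter name B, an octave down from B.
An augmented octave is 13 semitones; 13 semitones down from B#3 gives B2.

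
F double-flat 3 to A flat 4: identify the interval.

augmented 10th

F to A spans three letter names (F-G-A), plus an octave — that makes it a tenth of some quality.
Fbb3 to Ab4 spans 17 semitones — one semitone wider than the major tenth (16) — giving an augmented tenth.
(Equivalently, a compound augmented third: an augmented third plus an octave.)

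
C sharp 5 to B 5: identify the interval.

minor seventh

C to B spans seven letter names (C-D-E-F-G-A-B): a seventh.
At 10 semitones, C#5→B5 falls one short of a major seventh: minor.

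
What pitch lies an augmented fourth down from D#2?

A1

Counting four letter names down from D lands on A.
An augmented fourth is 6 semitones; 6 semitones down from D#2 gives A1.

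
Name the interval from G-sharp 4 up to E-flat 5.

d6

G to E spans six letter names (G-A-B-C-D-E): a sixth.
The major sixth is 9 semitones; here we have 7, two semitones narrower: diminished.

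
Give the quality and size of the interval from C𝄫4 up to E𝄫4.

C to E spans three letter names (C-D-E) — that makes it a third of some quality.
The major third spans 4 semitones, and Cbb4 to Ebb4 is exactly 4 semitones — so this is a major third.

major 3rd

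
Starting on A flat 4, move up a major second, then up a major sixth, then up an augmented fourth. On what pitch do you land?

C sharp 6

A major second up from Ab4 is Bb4.
Up a major sixth from Bb4: G5 (9 semitones up).
An augmented fourth up from G5 is C#6.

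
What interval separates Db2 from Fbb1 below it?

Descending from Db2 to Fbb1 is the same interval as ascending Fbb1 to Db2.
F to D spans six letter names (F-G-A-B-C-D): a sixth.
The major sixth is 9 semitones; here we have 10, one semitone wider: augmented.

augmented 6th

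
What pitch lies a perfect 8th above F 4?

F 5

The letter stays F (same as the start), shifted an octave up.
A perfect octave spans 12 semitones, so from F4 the target pitch is F5.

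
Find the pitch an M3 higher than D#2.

Three letter names up from D: F.
Moving 4 semitones up from D#2 (the size of a major third) reaches F##2.

F##2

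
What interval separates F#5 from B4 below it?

Descending from F#5 to B4 is the same interval as ascending B4 to F#5.
B to F spans five letter names (B-C-D-E-F) — that makes it a fifth of some quality.
The perfect fifth spans 7 semitones, and B4 to F#5 is exactly 7 semitones — so this is a perfect fifth.

perfect 5th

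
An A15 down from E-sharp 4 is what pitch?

E 2

A fifteenth keeps the letter name E, two octaves down from E.
An augmented fifteenth is 25 semitones; 25 semitones down from E#4 gives E2.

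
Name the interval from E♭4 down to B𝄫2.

Descending from Eb4 to Bbb2 is the same interval as ascending Bbb2 to Eb4.
B to E spans four letter names (B-C-D-E), plus an octave — that makes it an eleventh of some quality.
Bbb2 to Eb4 spans 18 semitones — one semitone wider than the perfect eleventh (17) — giving an augmented eleventh.
(Equivalently, a compound augmented fourth: an augmented fourth plus an octave.)

augmented eleventh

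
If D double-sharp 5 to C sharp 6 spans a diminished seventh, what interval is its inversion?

augmented second

Inverted interval numbers add to nine, so a seventh pairs with a second (7 + 2 = 9).
And diminished becomes augmented under inversion, so we get an augmented second.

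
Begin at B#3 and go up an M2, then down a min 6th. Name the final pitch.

E##3

B#3 up a major second → C##4 (2 semitones).
A minor sixth down from C##4 is E##3.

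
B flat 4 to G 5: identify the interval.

major sixth

B to G spans six letter names (B-C-D-E-F-G), so the interval is some kind of sixth.
Bb4 to G5 is 9 semitones, matching the major sixth exactly, so the quality is major.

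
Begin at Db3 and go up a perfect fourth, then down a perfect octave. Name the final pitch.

Up a perfect fourth from Db3: Gb3 (5 semitones up).
Gb3 down a perfect octave → Gb2 (12 semitones).

Gb2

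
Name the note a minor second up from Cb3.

Dbb3

Counting two letter names up from C lands on D.
A minor second is 1 semitone; 1 semitone up from Cb3 gives Dbb3.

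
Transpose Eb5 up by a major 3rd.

The third takes the letter from E up to G.
A major third spans 4 semitones, so from Eb5 the target pitch is G5.

G5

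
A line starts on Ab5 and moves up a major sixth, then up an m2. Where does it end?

Gb6

A major sixth up from Ab5 is F6.
Up a minor second from F6: Gb6 (1 semitone up).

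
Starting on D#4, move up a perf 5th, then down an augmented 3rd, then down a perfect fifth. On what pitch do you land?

Bb3

Up a perfect fifth from D#4: A#4 (7 semitones up).
A#4 down an augmented third → F4 (5 semitones).
A perfect fifth down from F4 is Bb3.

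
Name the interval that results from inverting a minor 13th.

First reduce the compound minor thirteenth to its simple form, a minor sixth.
Interval numbers invert to sum to nine: 6 + 3 = 9, so a sixth inverts to a third.
The quality also flips — minor becomes major — giving a major third.

major 3rd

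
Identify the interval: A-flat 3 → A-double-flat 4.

A to A is the same letter name, plus an octave: an octave.
Ab3 to Abb4 spans 11 semitones — one semitone narrower than the perfect octave (12) — giving a diminished octave.

d8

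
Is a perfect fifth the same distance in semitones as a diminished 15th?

No

A perfect fifth is 7 semitones but a diminished fifteenth is 23 semitones — different sizes.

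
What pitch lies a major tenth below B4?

G3

Counting three letter names plus an octave down from B lands on G.
Moving 16 semitones down from B4 (the size of a major tenth) reaches G3.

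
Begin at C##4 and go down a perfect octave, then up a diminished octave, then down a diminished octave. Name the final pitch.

Down a perfect octave from C##4: C##3 (12 semitones down).
A diminished octave up from C##3 is C#4.
C#4 down a diminished octave → C##3 (11 semitones).

C##3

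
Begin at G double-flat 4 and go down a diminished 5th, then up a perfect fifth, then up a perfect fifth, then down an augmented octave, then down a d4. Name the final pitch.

A diminished fifth down from Gbb4 is Cb4.
A perfect fifth up from Cb4 is Gb4.
Up a perfect fifth from Gb4: Db5 (7 semitones up).
Db5 down an augmented octave → Dbb4 (13 semitones).
Down a diminished fourth from Dbb4: Ab3 (4 semitones down).

A flat 3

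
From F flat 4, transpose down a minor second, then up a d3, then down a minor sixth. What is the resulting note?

B double-flat 3

A minor second down from Fb4 is Eb4.
Up a diminished third from Eb4: Gbb4 (2 semitones up).
Gbb4 down a minor sixth → Bbb3 (8 semitones).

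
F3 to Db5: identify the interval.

minor thirteenth

F to D spans six letter names (F-G-A-B-C-D), plus an octave, so the interval is some kind of thirteenth.
A major thirteenth would be 21 semitones, but F3 to Db5 is 20 — one semitone narrower, making it a minor thirteenth.
(Equivalently, a compound minor sixth: a minor sixth plus an octave.)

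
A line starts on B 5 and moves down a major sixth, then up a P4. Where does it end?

G 5

B5 down a major sixth → D5 (9 semitones).
Up a perfect fourth from D5: G5 (5 semitones up).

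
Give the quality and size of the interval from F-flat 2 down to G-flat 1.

m7

Descending from Fb2 to Gb1 is the same interval as ascending Gb1 to Fb2.
G to F spans seven letter names (G-A-B-C-D-E-F), so the interval is some kind of seventh.
A major seventh would be 11 semitones, but Gb1 to Fb2 is 10 — one semitone narrower, making it a minor seventh.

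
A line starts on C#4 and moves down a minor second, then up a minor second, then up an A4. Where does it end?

F##4

C#4 down a minor second → B#3 (1 semitone).
A minor second up from B#3 is C#4.
An augmented fourth up from C#4 is F##4.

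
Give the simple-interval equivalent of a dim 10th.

Each octave removed subtracts seven from the number: 10 − 7 = 3.
Quality carries through unchanged, so the simple form is a diminished third.

diminished 3rd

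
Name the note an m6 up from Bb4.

The sixth takes the letter from B up to G.
A minor sixth spans 8 semitones, so from Bb4 the target pitch is Gb5.

Gb5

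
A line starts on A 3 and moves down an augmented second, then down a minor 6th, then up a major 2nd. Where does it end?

C 3

Down an augmented second from A3: Gb3 (3 semitones down).
Gb3 down a minor sixth → Bb2 (8 semitones).
A major second up from Bb2 is C3.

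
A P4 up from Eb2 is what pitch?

Counting four letter names up from E lands on A.
A perfect fourth spans 5 semitones, so from Eb2 the target pitch is Ab2.

Ab2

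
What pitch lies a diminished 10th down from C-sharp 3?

The tenth's letter: C down three letter names plus an octave → A.
A diminished tenth spans 14 semitones, so from C#3 the target pitch is A##1.

A-double-sharp 1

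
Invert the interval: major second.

Interval numbers invert to sum to nine: 2 + 7 = 9, so a second inverts to a seventh.
Quality inverts too: major becomes minor. That makes the inversion a minor seventh.

minor 7th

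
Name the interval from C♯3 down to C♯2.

perfect octave

Descending from C#3 to C#2 is the same interval as ascending C#2 to C#3.
C to C is the same letter name, plus an octave: an octave.
C#2 to C#3 is 12 semitones, matching the perfect octave exactly, so the quality is perfect.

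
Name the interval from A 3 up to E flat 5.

diminished twelfth

A to E spans five letter names (A-B-C-D-E), plus an octave: a twelfth.
A3 to Eb5 spans 18 semitones — one semitone narrower than the perfect twelfth (19) — giving a diminished twelfth.
(Equivalently, a compound diminished fifth: a diminished fifth plus an octave.)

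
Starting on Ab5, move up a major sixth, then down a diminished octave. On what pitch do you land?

A major sixth up from Ab5 is F6.
A diminished octave down from F6 is F#5.

F#5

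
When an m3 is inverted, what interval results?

M6

Interval numbers invert to sum to nine: 3 + 6 = 9, so a third inverts to a sixth.
The quality also flips — minor becomes major — giving a major sixth.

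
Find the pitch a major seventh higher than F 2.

The seventh takes the letter from F up to E.
A major seventh spans 11 semitones, so from F2 the target pitch is E3.

E 3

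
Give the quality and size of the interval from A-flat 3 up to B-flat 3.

M2

A to B spans two letter names (A-B): a second.
The major second spans 2 semitones, and Ab3 to Bb3 is exactly 2 semitones — so this is a major second.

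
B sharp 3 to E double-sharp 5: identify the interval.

augmented eleventh

B to E spans four letter names (B-C-D-E), plus an octave: an eleventh.
A perfect eleventh would be 17 semitones; B#3 to E##5 is 18, one semitone wider, so the interval is augmented.
(Equivalently, a compound augmented fourth: an augmented fourth plus an octave.)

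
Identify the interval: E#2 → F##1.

minor seventh

Descending from E#2 to F##1 is the same interval as ascending F##1 to E#2.
F to E spans seven letter names (F-G-A-B-C-D-E), so the interval is some kind of seventh.
A major seventh would be 11 semitones, but F##1 to E#2 is 10 — one semitone narrower, making it a minor seventh.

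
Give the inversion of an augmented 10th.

First reduce the compound augmented tenth to its simple form, an augmented third.
Interval numbers invert to sum to nine: 3 + 6 = 9, so a third inverts to a sixth.
The quality also flips — augmented becomes diminished — giving a diminished sixth.

diminished sixth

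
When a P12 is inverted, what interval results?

First reduce the compound perfect twelfth to its simple form, a perfect fifth.
Interval numbers invert to sum to nine: 5 + 4 = 9, so a fifth inverts to a fourth.
The quality also flips — perfect stays perfect — giving a perfect fourth.

perfect 4th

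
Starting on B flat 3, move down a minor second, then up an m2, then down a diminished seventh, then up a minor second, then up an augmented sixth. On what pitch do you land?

B sharp 3

Bb3 down a minor second → A3 (1 semitone).
A3 up a minor second → Bb3 (1 semitone).
Bb3 down a diminished seventh → C#3 (9 semitones).
A minor second up from C#3 is D3.
An augmented sixth up from D3 is B#3.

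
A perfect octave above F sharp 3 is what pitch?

An octave keeps the letter name F, an octave up from F.
A perfect octave is 12 semitones; 12 semitones up from F#3 gives F#4.

F sharp 4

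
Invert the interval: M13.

First reduce the compound major thirteenth to its simple form, a major sixth.
Interval numbers invert to sum to nine: 6 + 3 = 9, so a sixth inverts to a third.
The quality also flips — major becomes minor — giving a minor third.

minor 3rd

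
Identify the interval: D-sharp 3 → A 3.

D to A spans five letter names (D-E-F-G-A), so the interval is some kind of fifth.
D#3 to A3 spans 6 semitones — one semitone narrower than the perfect fifth (7) — giving a diminished fifth.

d5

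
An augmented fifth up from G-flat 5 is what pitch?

Counting five letter names up from G lands on D.
An augmented fifth is 8 semitones; 8 semitones up from Gb5 gives D6.

D 6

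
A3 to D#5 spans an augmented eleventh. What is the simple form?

Take out an octave (7 from the number): 11 − 7 = 4.
That makes an augmented eleventh a compound augmented fourth — an octave plus an augmented fourth.

A4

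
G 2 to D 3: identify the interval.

perfect fifth

G to D spans five letter names (G-A-B-C-D): a fifth.
The perfect fifth spans 7 semitones, and G2 to D3 is exactly 7 semitones — so this is a perfect fifth.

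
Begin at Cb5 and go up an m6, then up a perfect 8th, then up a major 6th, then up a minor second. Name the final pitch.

Gbb7

Cb5 up a minor sixth → Abb5 (8 semitones).
A perfect octave up from Abb5 is Abb6.
Up a major sixth from Abb6: Fb7 (9 semitones up).
Fb7 up a minor second → Gbb7 (1 semitone).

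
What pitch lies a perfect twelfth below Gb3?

The twelfth's letter: G down five letter names plus an octave → C.
A perfect twelfth spans 19 semitones, so from Gb3 the target pitch is Cb2.

Cb2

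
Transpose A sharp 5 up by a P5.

E sharp 6

Counting five letter names up from A lands on E.
A perfect fifth spans 7 semitones, so from A#5 the target pitch is E#6.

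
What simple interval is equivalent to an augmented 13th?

Subtracting seven from the interval number removes an octave: 13 − 7 = 6.
That makes an augmented thirteenth a compound augmented sixth — an octave plus an augmented sixth.

augmented 6th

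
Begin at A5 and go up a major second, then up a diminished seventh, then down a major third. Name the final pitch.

A major second up from A5 is B5.
Up a diminished seventh from B5: Ab6 (9 semitones up).
A major third down from Ab6 is Fb6.

Fb6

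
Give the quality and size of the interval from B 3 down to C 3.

major 7th

Descending from B3 to C3 is the same interval as ascending C3 to B3.
C to B spans seven letter names (C-D-E-F-G-A-B): a seventh.
C3 to B3 is 11 semitones, matching the major seventh exactly, so the quality is major.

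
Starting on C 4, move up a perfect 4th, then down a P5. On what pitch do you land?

C4 up a perfect fourth → F4 (5 semitones).
Down a perfect fifth from F4: Bb3 (7 semitones down).

B flat 3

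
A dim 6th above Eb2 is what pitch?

Cbb3

Counting six letter names up from E lands on C.
Moving 7 semitones up from Eb2 (the size of a diminished sixth) reaches Cbb3.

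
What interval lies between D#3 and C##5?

M14

D to C spans seven letter names (D-E-F-G-A-B-C), plus an octave, so the interval is some kind of fourteenth.
The major fourteenth spans 23 semitones, and D#3 to C##5 is exactly 23 semitones — so this is a major fourteenth.
(Equivalently, a compound major seventh: a major seventh plus an octave.)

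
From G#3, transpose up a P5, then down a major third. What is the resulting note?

B3

A perfect fifth up from G#3 is D#4.
D#4 down a major third → B3 (4 semitones).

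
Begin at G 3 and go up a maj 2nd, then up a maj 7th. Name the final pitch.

G sharp 4

G3 up a major second → A3 (2 semitones).
A major seventh up from A3 is G#4.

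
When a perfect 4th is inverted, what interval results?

perfect 5th

Interval numbers invert to sum to nine: 4 + 5 = 9, so a fourth inverts to a fifth.
The quality also flips — perfect stays perfect — giving a perfect fifth.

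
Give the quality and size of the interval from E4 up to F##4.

augmented 2nd

E to F spans two letter names (E-F), so the interval is some kind of second.
The major second is 2 semitones; here we have 3, one semitone wider: augmented.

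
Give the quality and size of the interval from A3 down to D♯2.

Descending from A3 to D#2 is the same interval as ascending D#2 to A3.
D to A spans five letter names (D-E-F-G-A), plus an octave, so the interval is some kind of twelfth.
A perfect twelfth would be 19 semitones; D#2 to A3 is 18, one semitone narrower, so the interval is diminished.
(Equivalently, a compound diminished fifth: a diminished fifth plus an octave.)

d12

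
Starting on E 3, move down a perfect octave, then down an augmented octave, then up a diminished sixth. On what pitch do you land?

E3 down a perfect octave → E2 (12 semitones).
An augmented octave down from E2 is Eb1.
Up a diminished sixth from Eb1: Cbb2 (7 semitones up).

C double-flat 2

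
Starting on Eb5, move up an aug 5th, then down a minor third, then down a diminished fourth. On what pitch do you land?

An augmented fifth up from Eb5 is B5.
A minor third down from B5 is G#5.
A diminished fourth down from G#5 is D##5.

D##5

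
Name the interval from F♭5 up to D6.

F to D spans six letter names (F-G-A-B-C-D): a sixth.
A major sixth would be 9 semitones; Fb5 to D6 is 10, one semitone wider, so the interval is augmented.

augmented sixth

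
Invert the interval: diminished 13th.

augmented third

First reduce the compound diminished thirteenth to its simple form, a diminished sixth.
Inverted interval numbers add to nine, so a sixth pairs with a third (6 + 3 = 9).
The quality also flips — diminished becomes augmented — giving an augmented third.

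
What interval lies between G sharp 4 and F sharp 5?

G to F spans seven letter names (G-A-B-C-D-E-F): a seventh.
At 10 semitones, G#4→F#5 falls one short of a major seventh: minor.

minor seventh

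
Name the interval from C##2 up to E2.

C to E spans three letter names (C-D-E), so the interval is some kind of third.
A major third would be 4 semitones; C##2 to E2 is 2, two semitones narrower, so the interval is diminished.

diminished 3rd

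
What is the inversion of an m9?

First reduce the compound minor ninth to its simple form, a minor second.
The rule of nine gives the new number: 9 − 2 = 7, so a second becomes a seventh.
The quality also flips — minor becomes major — giving a major seventh.

major 7th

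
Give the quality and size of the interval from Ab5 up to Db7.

perfect eleventh

A to D spans four letter names (A-B-C-D), plus an octave — that makes it an eleventh of some quality.
Counting semitones, Ab5→Db7 is 17, which is the perfect eleventh.
(Equivalently, a compound perfect fourth: a perfect fourth plus an octave.)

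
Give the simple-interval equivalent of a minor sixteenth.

minor 2nd

Each octave removed subtracts seven from the number: 16 − 14 = 2.
That makes a minor sixteenth a compound minor second — 2 octaves plus a minor second.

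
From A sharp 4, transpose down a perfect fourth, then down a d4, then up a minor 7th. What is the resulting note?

A double-sharp 4

A#4 down a perfect fourth → E#4 (5 semitones).
A diminished fourth down from E#4 is B##3.
Up a minor seventh from B##3: A##4 (10 semitones up).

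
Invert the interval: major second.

The rule of nine gives the new number: 9 − 2 = 7, so a second becomes a seventh.
And major becomes minor under inversion, so we get a minor seventh.

minor 7th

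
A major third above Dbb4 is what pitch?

Counting three letter names up from D lands on F.
Moving 4 semitones up from Dbb4 (the size of a major third) reaches Fb4.

Fb4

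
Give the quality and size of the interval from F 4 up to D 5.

F to D spans six letter names (F-G-A-B-C-D) — that makes it a sixth of some quality.
Counting semitones, F4→D5 is 9, which is the major sixth.

major sixth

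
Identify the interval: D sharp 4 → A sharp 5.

P12

D to A spans five letter names (D-E-F-G-A), plus an octave, so the interval is some kind of twelfth.
D#4 to A#5 is 19 semitones, matching the perfect twelfth exactly, so the quality is perfect.
(Equivalently, a compound perfect fifth: a perfect fifth plus an octave.)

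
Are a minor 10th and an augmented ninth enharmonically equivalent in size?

A minor tenth spans 15 semitones, and an augmented ninth also spans 15 semitones — they're enharmonic.

Yes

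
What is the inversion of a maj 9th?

First reduce the compound major ninth to its simple form, a major second.
The rule of nine gives the new number: 9 − 2 = 7, so a second becomes a seventh.
Quality inverts too: major becomes minor. That makes the inversion a minor seventh.

m7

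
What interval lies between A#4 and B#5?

major 9th

A to B spans two letter names (A-B), plus an octave — that makes it a ninth of some quality.
Counting semitones, A#4→B#5 is 14, which is the major ninth.
(Equivalently, a compound major second: a major second plus an octave.)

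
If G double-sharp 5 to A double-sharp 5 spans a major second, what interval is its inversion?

Inverted interval numbers add to nine, so a second pairs with a seventh (2 + 7 = 9).
And major becomes minor under inversion, so we get a minor seventh.

minor 7th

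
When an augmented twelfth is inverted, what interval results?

d4

First reduce the compound augmented twelfth to its simple form, an augmented fifth.
Interval numbers invert to sum to nine: 5 + 4 = 9, so a fifth inverts to a fourth.
The quality also flips — augmented becomes diminished — giving a diminished fourth.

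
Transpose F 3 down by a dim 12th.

B 1

Five letters down from F (plus an octave) reaches B.
A diminished twelfth is 18 semitones; 18 semitones down from F3 gives B1.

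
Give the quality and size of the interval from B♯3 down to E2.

Descending from B#3 to E2 is the same interval as ascending E2 to B#3.
E to B spans five letter names (E-F-G-A-B), plus an octave — that makes it a twelfth of some quality.
A perfect twelfth would be 19 semitones; E2 to B#3 is 20, one semitone wider, so the interval is augmented.
(Equivalently, a compound augmented fifth: an augmented fifth plus an octave.)

augmented twelfth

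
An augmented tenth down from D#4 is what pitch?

Bb2

Counting three letter names plus an octave down from D lands on B.
An augmented tenth spans 17 semitones, so from D#4 the target pitch is Bb2.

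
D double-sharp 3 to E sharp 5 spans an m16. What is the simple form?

Each octave removed subtracts seven from the number: 16 − 14 = 2.
That makes a minor sixteenth a compound minor second — 2 octaves plus a minor second.

minor 2nd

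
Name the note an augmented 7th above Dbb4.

Seven letter names up from D: C.
An augmented seventh spans 12 semitones, so from Dbb4 the target pitch is C5.

C5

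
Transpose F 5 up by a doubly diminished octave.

F double-flat 6

The letter stays F (same as the start), shifted an octave up.
A doubly diminished octave spans 10 semitones, so from F5 the target pitch is Fbb6.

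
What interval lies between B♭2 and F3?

P5

B to F spans five letter names (B-C-D-E-F): a fifth.
Bb2 to F3 is 7 semitones, matching the perfect fifth exactly, so the quality is perfect.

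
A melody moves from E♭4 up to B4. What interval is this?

augmented fifth

E to B spans five letter names (E-F-G-A-B): a fifth.
The perfect fifth is 7 semitones; here we have 8, one semitone wider: augmented.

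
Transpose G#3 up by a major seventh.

The seventh takes the letter from G up to F.
Moving 11 semitones up from G#3 (the size of a major seventh) reaches F##4.

F##4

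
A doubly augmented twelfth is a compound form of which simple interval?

Take out an octave (7 from the number): 12 − 7 = 5.
Quality carries through unchanged, so the simple form is a doubly augmented fifth.

doubly augmented 5th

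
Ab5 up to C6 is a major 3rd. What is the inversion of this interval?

The rule of nine gives the new number: 9 − 3 = 6, so a third becomes a sixth.
And major becomes minor under inversion, so we get a minor sixth.

minor sixth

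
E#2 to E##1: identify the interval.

diminished octave

Descending from E#2 to E##1 is the same interval as ascending E##1 to E#2.
E to E is the same letter name, plus an octave, so the interval is some kind of octave.
The perfect octave is 12 semitones; here we have 11, one semitone narrower: diminished.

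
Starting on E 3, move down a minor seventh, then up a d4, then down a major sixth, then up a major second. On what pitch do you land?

E3 down a minor seventh → F#2 (10 semitones).
F#2 up a diminished fourth → Bb2 (4 semitones).
A major sixth down from Bb2 is Db2.
Db2 up a major second → Eb2 (2 semitones).

E flat 2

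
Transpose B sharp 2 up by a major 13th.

G double-sharp 4

Counting six letter names plus an octave up from B lands on G.
Moving 21 semitones up from B#2 (the size of a major thirteenth) reaches G##4.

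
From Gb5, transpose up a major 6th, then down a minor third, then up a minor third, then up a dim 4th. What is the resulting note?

Abb6

A major sixth up from Gb5 is Eb6.
A minor third down from Eb6 is C6.
C6 up a minor third → Eb6 (3 semitones).
Eb6 up a diminished fourth → Abb6 (4 semitones).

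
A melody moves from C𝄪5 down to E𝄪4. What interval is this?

minor sixth

Descending from C##5 to E##4 is the same interval as ascending E##4 to C##5.
E to C spans six letter names (E-F-G-A-B-C), so the interval is some kind of sixth.
A major sixth would be 9 semitones, but E##4 to C##5 is 8 — one semitone narrower, making it a minor sixth.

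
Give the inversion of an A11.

First reduce the compound augmented eleventh to its simple form, an augmented fourth.
Interval numbers invert to sum to nine: 4 + 5 = 9, so a fourth inverts to a fifth.
And augmented becomes diminished under inversion, so we get a diminished fifth.

diminished 5th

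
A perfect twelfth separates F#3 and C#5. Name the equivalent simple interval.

Take out an octave (7 from the number): 12 − 7 = 5.
So a perfect twelfth is an octave plus a perfect fifth. The quality is unchanged.

perfect fifth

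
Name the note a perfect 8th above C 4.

For an octave the letter name doesn't change: still C, an octave up.
A perfect octave is 12 semitones; 12 semitones up from C4 gives C5.

C 5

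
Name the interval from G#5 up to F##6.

G to F spans seven letter names (G-A-B-C-D-E-F) — that makes it a seventh of some quality.
The major seventh spans 11 semitones, and G#5 to F##6 is exactly 11 semitones — so this is a major seventh.

major seventh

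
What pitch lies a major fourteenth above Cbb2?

The fourteenth's letter: C up seven letter names plus an octave → B.
A major fourteenth spans 23 semitones, so from Cbb2 the target pitch is Bbb3.

Bbb3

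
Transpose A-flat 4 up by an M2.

B-flat 4

The second takes the letter from A up to B.
A major second is 2 semitones; 2 semitones up from Ab4 gives Bb4.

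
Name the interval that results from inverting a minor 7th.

major 2nd

Inverted interval numbers add to nine, so a seventh pairs with a second (7 + 2 = 9).
The quality also flips — minor becomes major — giving a major second.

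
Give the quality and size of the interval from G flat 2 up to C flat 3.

perfect fourth

G to C spans four letter names (G-A-B-C) — that makes it a fourth of some quality.
Counting semitones, Gb2→Cb3 is 5, which is the perfect fourth.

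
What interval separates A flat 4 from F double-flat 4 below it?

Descending from Ab4 to Fbb4 is the same interval as ascending Fbb4 to Ab4.
F to A spans three letter names (F-G-A): a third.
The major third is 4 semitones; here we have 5, one semitone wider: augmented.

augmented 3rd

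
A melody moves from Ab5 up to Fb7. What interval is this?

A to F spans six letter names (A-B-C-D-E-F), plus an octave, so the interval is some kind of thirteenth.
A major thirteenth would be 21 semitones, but Ab5 to Fb7 is 20 — one semitone narrower, making it a minor thirteenth.
(Equivalently, a compound minor sixth: a minor sixth plus an octave.)

minor thirteenth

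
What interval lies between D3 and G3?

D to G spans four letter names (D-E-F-G), so the interval is some kind of fourth.
The perfect fourth spans 5 semitones, and D3 to G3 is exactly 5 semitones — so this is a perfect fourth.

perfect fourth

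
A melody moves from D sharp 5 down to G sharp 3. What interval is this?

P12

Descending from D#5 to G#3 is the same interval as ascending G#3 to D#5.
G to D spans five letter names (G-A-B-C-D), plus an octave — that makes it a twelfth of some quality.
G#3 to D#5 is 19 semitones, matching the perfect twelfth exactly, so the quality is perfect.
(Equivalently, a compound perfect fifth: a perfect fifth plus an octave.)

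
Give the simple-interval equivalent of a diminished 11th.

Subtracting seven from the interval number removes an octave: 11 − 7 = 4.
That makes a diminished eleventh a compound diminished fourth — an octave plus a diminished fourth.

d4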